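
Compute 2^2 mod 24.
2^{2} = 4 ≡ 4 mod 24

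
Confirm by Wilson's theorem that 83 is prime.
(82)! mod 83 = 82. Since this equals -1 mod 83, Wilson confirms 83 is prime.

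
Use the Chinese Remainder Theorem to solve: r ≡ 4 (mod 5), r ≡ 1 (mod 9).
M = 5 × 9 = 45. M₁ = 9, y₁ ≡ 4 (mod 5). M₂ = 5, y₂ ≡ 2 (mod 9). r = 4×9×4 + 1×5×2 ≡ 19 (mod 45)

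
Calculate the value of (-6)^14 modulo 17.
By repeated squaring mod 17: (-6)^{1}≡11, (-6)^{2}≡2, (-6)^{4}≡4, (-6)^{8}≡16. Then (-6)^{14} = (-6)^{8+4+2} ≡ 16 × 4 × 2 ≡ 9 mod 17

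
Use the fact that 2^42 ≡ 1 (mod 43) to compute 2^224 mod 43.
By Fermat: 2^{42} ≡ 1 (mod 43). 224 ≡ 14 (mod 42). So 2^{224} ≡ 2^{14} ≡ 1 (mod 43)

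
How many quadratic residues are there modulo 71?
For prime 71, there are (p-1)/2 = (71-1)/2 = 35 quadratic residues (excluding 0).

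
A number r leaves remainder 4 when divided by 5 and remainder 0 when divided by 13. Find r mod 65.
M = 5 × 13 = 65. M₁ = 13, y₁ ≡ 2 mod 5. M₂ = 5, y₂ ≡ 8 mod 13. r = 4×13×2 + 0×5×8 ≡ 39 mod 65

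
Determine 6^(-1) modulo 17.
Since 17 is prime, by Fermat 6^(-1) ≡ 6^{15} ≡ 3 mod 17. Verify: 6 × 3 = 18 ≡ 1 mod 17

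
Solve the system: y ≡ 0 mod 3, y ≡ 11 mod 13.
M = 3 × 13 = 39. M₁ = 13, y₁ ≡ 1 mod 3. M₂ = 3, y₂ ≡ 9 mod 13. y = 0×13×1 + 11×3×9 ≡ 24 mod 39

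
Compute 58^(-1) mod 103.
Since 103 is prime, by Fermat 58^(-1) ≡ 58^{101} ≡ 16 mod 103. Verify: 58 × 16 = 928 ≡ 1 mod 103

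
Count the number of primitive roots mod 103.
Number of primitive roots mod 103 = φ(p-1) = φ(102) = 32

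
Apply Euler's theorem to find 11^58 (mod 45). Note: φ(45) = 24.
By Euler: 11^{24} ≡ 1 (mod 45) since gcd(11, 45) = 1. 58 = 2×24 + 10. So 11^{58} ≡ 11^{10} ≡ 16 (mod 45)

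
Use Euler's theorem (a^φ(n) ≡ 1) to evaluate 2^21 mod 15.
By Euler: 2^{8} ≡ 1 (mod 15) since gcd(2, 15) = 1. 21 = 2×8 + 5. So 2^{21} ≡ 2^{5} ≡ 2 (mod 15)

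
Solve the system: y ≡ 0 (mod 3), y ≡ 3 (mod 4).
M = 3 × 4 = 12. M₁ = 4, y₁ ≡ 1 (mod 3). M₂ = 3, y₂ ≡ 3 (mod 4). y = 0×4×1 + 3×3×3 ≡ 3 (mod 12)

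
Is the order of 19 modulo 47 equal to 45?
Powers of 19 mod 47: 19^1≡19, 19^2≡32, 19^3≡44, 19^4≡37, 19^5≡45, 19^6≡9, 19^7≡30, 19^8≡6, 19^9≡20, 19^10≡4, 19^11≡29, 19^12≡34, 19^13≡35, 19^14≡7, 19^15≡39, 19^16≡36, 19^17≡26, 19^18≡24, 19^19≡33, 19^20≡16, 19^21≡22, 19^22≡42, 19^23≡46, 19^24≡28, 19^25≡15, 19^26≡3, 19^27≡10, 19^28≡2, 19^29≡38, 19^30≡17, 19^31≡41, 19^32≡27, 19^33≡43, 19^34≡18, 19^35≡13, 19^36≡12, 19^37≡40, 19^38≡8, 19^39≡11, 19^40≡21, 19^41≡23, 19^42≡14, 19^43≡31, 19^44≡25, 19^45≡5, 19^46≡1. 19^45≡5≢1, so ord ≠ 45. No, the actual order is 46.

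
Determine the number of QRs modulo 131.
For prime 131, there are (p-1)/2 = (131-1)/2 = 65 quadratic residues (excluding 0).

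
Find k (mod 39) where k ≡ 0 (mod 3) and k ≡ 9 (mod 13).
M = 3 × 13 = 39. M₁ = 13, y₁ ≡ 1 (mod 3). M₂ = 3, y₂ ≡ 9 (mod 13). k = 0×13×1 + 9×3×9 ≡ 9 (mod 39)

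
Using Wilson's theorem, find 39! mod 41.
(40)! = (39)! × (40) ≡ -1 mod 41. So (39)! ≡ -1 × (40)^(-1) ≡ (-1)×(-1) = 1 mod 41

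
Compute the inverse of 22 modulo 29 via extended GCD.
Extended GCD: 22(4) + 29(-3) = 1. So 22^(-1) ≡ 4 (mod 29). Verify: 22 × 4 = 88 ≡ 1 (mod 29)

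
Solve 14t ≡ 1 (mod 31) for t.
Since 31 is prime, by Fermat 14^(-1) ≡ 14^{29} ≡ 20 (mod 31). Verify: 14 × 20 = 280 ≡ 1 (mod 31)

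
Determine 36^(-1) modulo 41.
Since 41 is prime, by Fermat 36^(-1) ≡ 36^{39} ≡ 8 (mod 41). Verify: 36 × 8 = 288 ≡ 1 (mod 41)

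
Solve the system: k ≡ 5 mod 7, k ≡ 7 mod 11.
M = 7 × 11 = 77. M₁ = 11, y₁ ≡ 2 mod 7. M₂ = 7, y₂ ≡ 8 mod 11. k = 5×11×2 + 7×7×8 ≡ 40 mod 77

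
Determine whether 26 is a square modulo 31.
By Euler's criterion: 26^{15} ≡ 30 mod 31. Since this equals -1 (≡ 30), 26 is not a QR.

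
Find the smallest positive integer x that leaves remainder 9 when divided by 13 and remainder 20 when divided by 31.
M = 13 × 31 = 403. M₁ = 31, y₁ ≡ 8 (mod 13). M₂ = 13, y₂ ≡ 12 (mod 31). x = 9×31×8 + 20×13×12 ≡ 113 (mod 403)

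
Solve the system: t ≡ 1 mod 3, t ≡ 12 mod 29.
M = 3 × 29 = 87. M₁ = 29, y₁ ≡ 2 mod 3. M₂ = 3, y₂ ≡ 10 mod 29. t = 1×29×2 + 12×3×10 ≡ 70 mod 87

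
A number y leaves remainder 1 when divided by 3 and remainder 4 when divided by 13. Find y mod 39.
M = 3 × 13 = 39. M₁ = 13, y₁ ≡ 1 mod 3. M₂ = 3, y₂ ≡ 9 mod 13. y = 1×13×1 + 4×3×9 ≡ 4 mod 39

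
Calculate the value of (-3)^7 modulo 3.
By repeated squaring mod 3: (-3)^{1}≡0, (-3)^{2}≡0, (-3)^{4}≡0. Then (-3)^{7} = (-3)^{4+2+1} ≡ 0 × 0 × 0 ≡ 0 mod 3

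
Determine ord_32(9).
Powers of 9 mod 32: 9^1≡9, 9^2≡17, 9^3≡25, 9^4≡1. Order = 4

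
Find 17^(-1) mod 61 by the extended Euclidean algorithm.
Extended GCD: 17(18) + 61(-5) = 1. So 17^(-1) ≡ 18 mod 61. Verify: 17 × 18 = 306 ≡ 1 mod 61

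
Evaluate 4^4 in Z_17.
4^{4} = 256 ≡ 1 (mod 17)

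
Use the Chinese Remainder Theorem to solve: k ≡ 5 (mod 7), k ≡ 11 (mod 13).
M = 7 × 13 = 91. M₁ = 13, y₁ ≡ 6 (mod 7). M₂ = 7, y₂ ≡ 2 (mod 13). k = 5×13×6 + 11×7×2 ≡ 89 (mod 91)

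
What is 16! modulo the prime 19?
(18)! = (16)! × (17) × (18) ≡ -1 (mod 19). So (16)! ≡ -1 × [(18)(17)]^(-1) ≡ 9 (mod 19)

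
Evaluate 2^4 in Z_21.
2^{4} = 16 ≡ 16 mod 21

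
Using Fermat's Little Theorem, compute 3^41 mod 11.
By Fermat: 3^{10} ≡ 1 (mod 11). 41 = 4×10 + 1. So 3^{41} ≡ 3^{1} ≡ 3 (mod 11)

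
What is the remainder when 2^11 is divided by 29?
By repeated squaring (mod 29): 2^{1}≡2, 2^{2}≡4, 2^{4}≡16, 2^{8}≡24. Then 2^{11} = 2^{8+2+1} ≡ 24 × 4 × 2 ≡ 18 (mod 29)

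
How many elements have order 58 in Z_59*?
Number of primitive roots mod 59 = φ(p-1) = φ(58) = 28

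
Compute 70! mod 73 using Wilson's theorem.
(72)! = (70)! × (71) × (72) ≡ -1 mod 73. So (70)! ≡ -1 × [(72)(71)]^(-1) ≡ 36 mod 73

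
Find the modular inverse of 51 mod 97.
Since 97 is prime, by Fermat 51^(-1) ≡ 51^{95} ≡ 78 mod 97. Verify: 51 × 78 = 3978 ≡ 1 mod 97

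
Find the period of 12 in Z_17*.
Powers of 12 mod 17: 12^1≡12, 12^2≡8, 12^3≡11, 12^4≡13, 12^5≡3, 12^6≡2, 12^7≡7, 12^8≡16, 12^9≡5, 12^10≡9, 12^11≡6, 12^12≡4, 12^13≡14, 12^14≡15, 12^15≡10, 12^16≡1. So the order of 12 is 16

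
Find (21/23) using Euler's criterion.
(21/23) = 21^{11} mod 23 = -1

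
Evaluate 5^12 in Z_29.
By repeated squaring (mod 29): 5^{1}≡5, 5^{2}≡25, 5^{4}≡16, 5^{8}≡24. Then 5^{12} = 5^{8+4} ≡ 24 × 16 ≡ 7 (mod 29)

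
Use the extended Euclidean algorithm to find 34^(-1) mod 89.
Extended GCD: 34(-34) + 89(13) = 1. So 34^(-1) ≡ -34 ≡ 55 mod 89. Verify: 34 × 55 = 1870 ≡ 1 mod 89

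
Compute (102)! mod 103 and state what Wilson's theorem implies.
(102)! mod 103 = 102. Since this equals -1 (mod 103), Wilson confirms 103 is prime.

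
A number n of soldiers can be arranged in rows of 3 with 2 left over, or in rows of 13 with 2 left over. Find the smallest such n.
M = 3 × 13 = 39. M₁ = 13, y₁ ≡ 1 mod 3. M₂ = 3, y₂ ≡ 9 mod 13. n = 2×13×1 + 2×3×9 ≡ 2 mod 39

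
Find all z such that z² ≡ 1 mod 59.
The square roots of 1 mod 59 are 1 and 58. Verify: 1² = 1 ≡ 1 mod 59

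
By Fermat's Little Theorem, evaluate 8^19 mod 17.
By Fermat: 8^{16} ≡ 1 mod 17. So 8^{19} = 8^{16} · 8^{3} ≡ 8^{3} ≡ 2 mod 17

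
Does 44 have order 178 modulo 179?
ord_179(44) divides 178. For each prime q|178: 44^{89}≡178, 44^{2}≡146, none ≡ 1. So 44 has order 178 and is a primitive root mod 179.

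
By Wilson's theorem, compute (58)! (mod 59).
By Wilson's theorem, (58)! ≡ -1 ≡ 58 (mod 59)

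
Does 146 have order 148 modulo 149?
ord_149(146) divides 148. For each prime q|148: 146^{74}≡148, 146^{4}≡81, none ≡ 1. So 146 has order 148 and is a primitive root mod 149.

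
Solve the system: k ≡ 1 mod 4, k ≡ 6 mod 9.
M = 4 × 9 = 36. M₁ = 9, y₁ ≡ 1 mod 4. M₂ = 4, y₂ ≡ 7 mod 9. k = 1×9×1 + 6×4×7 ≡ 33 mod 36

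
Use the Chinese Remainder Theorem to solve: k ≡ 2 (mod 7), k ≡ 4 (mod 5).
M = 7 × 5 = 35. M₁ = 5, y₁ ≡ 3 (mod 7). M₂ = 7, y₂ ≡ 3 (mod 5). k = 2×5×3 + 4×7×3 ≡ 9 (mod 35)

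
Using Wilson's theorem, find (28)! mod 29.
By Wilson's theorem, (28)! ≡ -1 ≡ 28 (mod 29)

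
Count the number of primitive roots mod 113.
There are φ(113-1) = φ(112) = 48 primitive roots modulo 113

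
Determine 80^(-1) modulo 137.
Since 137 is prime, by Fermat 80^(-1) ≡ 80^{135} ≡ 12 (mod 137). Verify: 80 × 12 = 960 ≡ 1 (mod 137)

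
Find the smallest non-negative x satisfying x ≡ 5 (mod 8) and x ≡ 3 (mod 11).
M = 8 × 11 = 88. M₁ = 11, y₁ ≡ 3 (mod 8). M₂ = 8, y₂ ≡ 7 (mod 11). x = 5×11×3 + 3×8×7 ≡ 69 (mod 88)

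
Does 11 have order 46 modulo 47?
ord_47(11) divides 46. For each prime q|46: 11^{23}≡46, 11^{2}≡27, none ≡ 1. So 11 has order 46 and is a primitive root mod 47.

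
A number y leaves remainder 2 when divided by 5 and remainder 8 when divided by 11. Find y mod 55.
M = 5 × 11 = 55. M₁ = 11, y₁ ≡ 1 mod 5. M₂ = 5, y₂ ≡ 9 mod 11. y = 2×11×1 + 8×5×9 ≡ 52 mod 55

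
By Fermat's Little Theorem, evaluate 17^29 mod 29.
By Fermat: 17^{28} ≡ 1 mod 29. So 17^{29} = 17^{28} · 17^{1} ≡ 17^{1} ≡ 17 mod 29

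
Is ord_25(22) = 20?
Powers of 22 mod 25: 22^1≡22, 22^2≡9, 22^3≡23, 22^4≡6, 22^5≡7, 22^6≡4, 22^7≡13, 22^8≡11, 22^9≡17, 22^10≡24, 22^11≡3, 22^12≡16, 22^13≡2, 22^14≡19, 22^15≡18, 22^16≡21, 22^17≡12, 22^18≡14, 22^19≡8, 22^20≡1. First k with 22^k≡1 is k=20. Yes, ord_25(22) = 20.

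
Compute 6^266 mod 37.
Using Fermat: 6^{36} ≡ 1 (mod 37). 266 ≡ 14 (mod 36). So 6^{266} ≡ 6^{14} ≡ 36 (mod 37)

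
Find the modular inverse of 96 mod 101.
Since 101 is prime, by Fermat 96^(-1) ≡ 96^{99} ≡ 20 mod 101. Verify: 96 × 20 = 1920 ≡ 1 mod 101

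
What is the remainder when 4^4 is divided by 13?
4^{4} = 256 ≡ 9 (mod 13)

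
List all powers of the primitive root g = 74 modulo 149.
74^1, 74^2, ..., 74^{148} mod 149: [74, 112, 93, 28, 135, 7, 71, 39, 55, 47, 51, 49, 50, 124, 87, 31, 59, 45, 52, 123, 13, 68, 115, 17, 66, 116, 91, 29, 60, 119, 15, 67, 41, 54, 122, 88, 105, 22, 138, 80, 109, 20, 139, 5, 72, 113, 18, 140, 79, 35, 57, 46, 126, 86, 106, 96, 101, 24, 137, 6, 146, 76, 111, 19, 65, 42, 128, 85, 32, 133, 8, 145, 2, 148, 75, 37, 56, 121, 14, 142, 78, 110, 94, 102, 98, 100, 99, 25, 62, 118, 90, 104, 97, 26, 136, 81, 34, 132, 83, 33, 58, 120, 89, 30, 134, 82, 108, 95, 27, 61, 44, 127, 11, 69, 40, 129, 10, 144, 77, 36, 131, 9, 70, 114, 92, 103, 23, 63, 43, 53, 48, 125, 12, 143, 3, 73, 38, 130, 84, 107, 21, 64, 117, 16, 141, 4, 147, 1]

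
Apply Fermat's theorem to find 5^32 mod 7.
By Fermat: 5^{6} ≡ 1 mod 7. 32 = 5×6 + 2. So 5^{32} ≡ 5^{2} ≡ 4 mod 7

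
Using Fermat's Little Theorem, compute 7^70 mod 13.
By Fermat: 7^{12} ≡ 1 mod 13. 70 = 5×12 + 10. So 7^{70} ≡ 7^{10} ≡ 4 mod 13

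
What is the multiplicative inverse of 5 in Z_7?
Since 7 is prime, by Fermat 5^(-1) ≡ 5^{5} ≡ 3 mod 7. Verify: 5 × 3 = 15 ≡ 1 mod 7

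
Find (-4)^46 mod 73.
By repeated squaring mod 73: (-4)^{1}≡69, (-4)^{2}≡16, (-4)^{4}≡37, (-4)^{8}≡55, (-4)^{16}≡32, (-4)^{32}≡2. Then (-4)^{46} = (-4)^{32+8+4+2} ≡ 2 × 55 × 37 × 16 ≡ 4 mod 73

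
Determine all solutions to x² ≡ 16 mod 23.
The square roots of 16 mod 23 are 4 and 19. Verify: 4² = 16 ≡ 16 mod 23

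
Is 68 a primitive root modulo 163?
ord_163(68) divides 162. For each prime q|162: 68^{81}≡162, 68^{54}≡58, none ≡ 1. So 68 has order 162 and is a primitive root mod 163.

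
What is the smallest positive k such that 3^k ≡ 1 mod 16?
Powers of 3 mod 16: 3^1≡3, 3^2≡9, 3^3≡11, 3^4≡1. ord_16(3) = 4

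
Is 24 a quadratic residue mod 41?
By Euler's criterion: 24^{20} ≡ 40 (mod 41). Since this equals -1 (≡ 40), 24 is not a QR.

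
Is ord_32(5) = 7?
Powers of 5 mod 32: 5^1≡5, 5^2≡25, 5^3≡29, 5^4≡17, 5^5≡21, 5^6≡9, 5^7≡13, 5^8≡1. 5^7≡13≢1, so ord ≠ 7. No, the actual order is 8.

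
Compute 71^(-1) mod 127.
Since 127 is prime, by Fermat 71^(-1) ≡ 71^{125} ≡ 34 mod 127. Verify: 71 × 34 = 2414 ≡ 1 mod 127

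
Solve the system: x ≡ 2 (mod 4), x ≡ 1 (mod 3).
M = 4 × 3 = 12. M₁ = 3, y₁ ≡ 3 (mod 4). M₂ = 4, y₂ ≡ 1 (mod 3). x = 2×3×3 + 1×4×1 ≡ 10 (mod 12)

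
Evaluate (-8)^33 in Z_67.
By repeated squaring (mod 67): (-8)^{1}≡59, (-8)^{2}≡64, (-8)^{4}≡9, (-8)^{8}≡14, (-8)^{16}≡62, (-8)^{32}≡25. Then (-8)^{33} = (-8)^{32+1} ≡ 25 × 59 ≡ 1 (mod 67)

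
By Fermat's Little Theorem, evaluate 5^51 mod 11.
By Fermat: 5^{10} ≡ 1 mod 11. 51 = 5×10 + 1. So 5^{51} ≡ 5^{1} ≡ 5 mod 11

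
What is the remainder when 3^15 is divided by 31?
By repeated squaring mod 31: 3^{1}≡3, 3^{2}≡9, 3^{4}≡19, 3^{8}≡20. Then 3^{15} = 3^{8+4+2+1} ≡ 20 × 19 × 9 × 3 ≡ 30 mod 31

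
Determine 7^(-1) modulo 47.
Since 47 is prime, by Fermat 7^(-1) ≡ 7^{45} ≡ 27 (mod 47). Verify: 7 × 27 = 189 ≡ 1 (mod 47)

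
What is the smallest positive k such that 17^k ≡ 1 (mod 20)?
Powers of 17 mod 20: 17^1≡17, 17^2≡9, 17^3≡13, 17^4≡1. Order = 4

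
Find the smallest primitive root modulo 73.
g = 5. Powers: [5, 25, 52, 41, 59, 3, ...] generates all 72 non-zero residues.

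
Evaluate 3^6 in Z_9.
By repeated squaring (mod 9): 3^{1}≡3, 3^{2}≡0, 3^{4}≡0. Then 3^{6} = 3^{4+2} ≡ 0 × 0 ≡ 0 (mod 9)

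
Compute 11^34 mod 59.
By repeated squaring mod 59: 11^{1}≡11, 11^{2}≡3, 11^{4}≡9, 11^{8}≡22, 11^{16}≡12, 11^{32}≡26. Then 11^{34} = 11^{32+2} ≡ 26 × 3 ≡ 19 mod 59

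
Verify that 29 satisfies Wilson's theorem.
(28)! mod 29 = 28. Since this equals -1 mod 29, Wilson confirms 29 is prime.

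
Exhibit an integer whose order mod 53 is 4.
23 has order 4 mod 53 since 23^{4} ≡ 1 mod 53 and no smaller power works.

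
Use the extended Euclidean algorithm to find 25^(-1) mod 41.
Extended GCD: 25(-18) + 41(11) = 1. So 25^(-1) ≡ -18 ≡ 23 mod 41. Verify: 25 × 23 = 575 ≡ 1 mod 41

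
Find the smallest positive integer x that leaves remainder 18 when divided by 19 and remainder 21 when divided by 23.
M = 19 × 23 = 437. M₁ = 23, y₁ ≡ 5 mod 19. M₂ = 19, y₂ ≡ 17 mod 23. x = 18×23×5 + 21×19×17 ≡ 113 mod 437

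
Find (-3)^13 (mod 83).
By repeated squaring (mod 83): (-3)^{1}≡80, (-3)^{2}≡9, (-3)^{4}≡81, (-3)^{8}≡4. Then (-3)^{13} = (-3)^{8+4+1} ≡ 4 × 81 × 80 ≡ 24 (mod 83)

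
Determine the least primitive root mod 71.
g = 7. For each prime q|70: 7^{35}≡70, 7^{14}≡54, 7^{10}≡45, none ≡ 1, so ord_71(7) = 70 and 7 is a primitive root.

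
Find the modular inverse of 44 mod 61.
Since 61 is prime, by Fermat 44^(-1) ≡ 44^{59} ≡ 43 (mod 61). Verify: 44 × 43 = 1892 ≡ 1 (mod 61)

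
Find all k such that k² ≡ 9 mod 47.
The square roots of 9 mod 47 are 3 and 44. Verify: 3² = 9 ≡ 9 mod 47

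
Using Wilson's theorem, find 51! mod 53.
(52)! = (51)! × (52) ≡ -1 mod 53. So (51)! ≡ -1 × (52)^(-1) ≡ (-1)×(-1) = 1 mod 53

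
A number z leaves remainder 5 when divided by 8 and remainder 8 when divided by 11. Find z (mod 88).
M = 8 × 11 = 88. M₁ = 11, y₁ ≡ 3 (mod 8). M₂ = 8, y₂ ≡ 7 (mod 11). z = 5×11×3 + 8×8×7 ≡ 85 (mod 88)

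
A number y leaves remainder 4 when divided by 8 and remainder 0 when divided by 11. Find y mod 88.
M = 8 × 11 = 88. M₁ = 11, y₁ ≡ 3 mod 8. M₂ = 8, y₂ ≡ 7 mod 11. y = 4×11×3 + 0×8×7 ≡ 44 mod 88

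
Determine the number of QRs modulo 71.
For prime 71, there are (p-1)/2 = (71-1)/2 = 35 quadratic residues (excluding 0).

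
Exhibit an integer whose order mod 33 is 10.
26 has order 10 mod 33 since 26^{10} ≡ 1 mod 33 and no smaller power works.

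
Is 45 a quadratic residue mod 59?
By Euler's criterion: 45^{29} ≡ 1 mod 59. Since this equals 1, 45 is a QR.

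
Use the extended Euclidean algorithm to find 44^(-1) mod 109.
Extended GCD: 44(-52) + 109(21) = 1. So 44^(-1) ≡ -52 ≡ 57 (mod 109). Verify: 44 × 57 = 2508 ≡ 1 (mod 109)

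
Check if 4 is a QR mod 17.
By Euler's criterion: 4^{8} ≡ 1 (mod 17). Since this equals 1, 4 is a QR.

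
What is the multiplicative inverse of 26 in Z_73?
Since 73 is prime, by Fermat 26^(-1) ≡ 26^{71} ≡ 59 mod 73. Verify: 26 × 59 = 1534 ≡ 1 mod 73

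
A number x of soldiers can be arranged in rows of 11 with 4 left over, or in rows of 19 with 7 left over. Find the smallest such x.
M = 11 × 19 = 209. M₁ = 19, y₁ ≡ 7 (mod 11). M₂ = 11, y₂ ≡ 7 (mod 19). x = 4×19×7 + 7×11×7 ≡ 26 (mod 209)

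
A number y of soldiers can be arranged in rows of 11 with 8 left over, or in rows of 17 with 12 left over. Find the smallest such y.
M = 11 × 17 = 187. M₁ = 17, y₁ ≡ 2 mod 11. M₂ = 11, y₂ ≡ 14 mod 17. y = 8×17×2 + 12×11×14 ≡ 63 mod 187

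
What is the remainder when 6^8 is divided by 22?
By repeated squaring mod 22: 6^{1}≡6, 6^{2}≡14, 6^{4}≡20, 6^{8}≡4. So 6^{8} ≡ 4 mod 22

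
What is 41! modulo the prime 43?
(42)! = (41)! × (42) ≡ -1 (mod 43). So (41)! ≡ -1 × (42)^(-1) ≡ (-1)×(-1) = 1 (mod 43)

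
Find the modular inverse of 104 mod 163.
Since 163 is prime, by Fermat 104^(-1) ≡ 104^{161} ≡ 58 mod 163. Verify: 104 × 58 = 6032 ≡ 1 mod 163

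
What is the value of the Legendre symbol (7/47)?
(7/47) = 7^{23} mod 47 = 1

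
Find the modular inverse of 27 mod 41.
Since 41 is prime, by Fermat 27^(-1) ≡ 27^{39} ≡ 38 (mod 41). Verify: 27 × 38 = 1026 ≡ 1 (mod 41)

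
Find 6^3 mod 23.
6^{3} = 216 ≡ 9 mod 23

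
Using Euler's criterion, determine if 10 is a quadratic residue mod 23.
By Euler's criterion: 10^{11} ≡ 22 (mod 23). Since this equals -1 (≡ 22), 10 is not a QR.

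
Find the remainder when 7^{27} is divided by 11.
By Fermat: 7^{10} ≡ 1 (mod 11). 27 = 2×10 + 7. So 7^{27} ≡ 7^{7} ≡ 6 (mod 11)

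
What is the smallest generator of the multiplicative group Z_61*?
g = 2. Powers: [2, 4, 8, 16, 32, 3, 6, 12, 24, 48, ...] generates all 60 non-zero residues.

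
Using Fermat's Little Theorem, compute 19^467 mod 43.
By Fermat: 19^{42} ≡ 1 (mod 43). 467 ≡ 5 (mod 42). So 19^{467} ≡ 19^{5} ≡ 30 (mod 43)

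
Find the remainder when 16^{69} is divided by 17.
By Fermat: 16^{16} ≡ 1 mod 17. 69 = 4×16 + 5. So 16^{69} ≡ 16^{5} ≡ 16 mod 17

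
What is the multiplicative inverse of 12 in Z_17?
Since 17 is prime, by Fermat 12^(-1) ≡ 12^{15} ≡ 10 mod 17. Verify: 12 × 10 = 120 ≡ 1 mod 17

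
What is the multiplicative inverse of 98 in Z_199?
Since 199 is prime, by Fermat 98^(-1) ≡ 98^{197} ≡ 132 (mod 199). Verify: 98 × 132 = 12936 ≡ 1 (mod 199)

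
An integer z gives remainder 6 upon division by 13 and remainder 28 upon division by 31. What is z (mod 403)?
M = 13 × 31 = 403. M₁ = 31, y₁ ≡ 8 (mod 13). M₂ = 13, y₂ ≡ 12 (mod 31). z = 6×31×8 + 28×13×12 ≡ 214 (mod 403)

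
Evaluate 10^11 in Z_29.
By repeated squaring (mod 29): 10^{1}≡10, 10^{2}≡13, 10^{4}≡24, 10^{8}≡25. Then 10^{11} = 10^{8+2+1} ≡ 25 × 13 × 10 ≡ 2 (mod 29)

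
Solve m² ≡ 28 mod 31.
The square roots of 28 mod 31 are 20 and 11. Verify: 20² = 400 ≡ 28 mod 31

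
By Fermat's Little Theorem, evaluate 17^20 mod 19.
By Fermat: 17^{18} ≡ 1 (mod 19). So 17^{20} = 17^{18} · 17^{2} ≡ 17^{2} ≡ 4 (mod 19)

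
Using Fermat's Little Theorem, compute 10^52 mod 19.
By Fermat: 10^{18} ≡ 1 mod 19. 52 = 2×18 + 16. So 10^{52} ≡ 10^{16} ≡ 4 mod 19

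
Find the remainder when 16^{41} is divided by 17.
By Fermat: 16^{16} ≡ 1 mod 17. 41 = 2×16 + 9. So 16^{41} ≡ 16^{9} ≡ 16 mod 17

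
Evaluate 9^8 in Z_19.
By repeated squaring mod 19: 9^{1}≡9, 9^{2}≡5, 9^{4}≡6, 9^{8}≡17. So 9^{8} ≡ 17 mod 19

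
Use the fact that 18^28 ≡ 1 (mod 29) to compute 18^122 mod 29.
By Fermat: 18^{28} ≡ 1 (mod 29). 122 = 4×28 + 10. So 18^{122} ≡ 18^{10} ≡ 22 (mod 29)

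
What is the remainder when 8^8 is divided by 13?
By repeated squaring (mod 13): 8^{1}≡8, 8^{2}≡12, 8^{4}≡1, 8^{8}≡1. So 8^{8} ≡ 1 (mod 13)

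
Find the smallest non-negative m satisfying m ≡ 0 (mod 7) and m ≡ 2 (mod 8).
M = 7 × 8 = 56. M₁ = 8, y₁ ≡ 1 (mod 7). M₂ = 7, y₂ ≡ 7 (mod 8). m = 0×8×1 + 2×7×7 ≡ 42 (mod 56)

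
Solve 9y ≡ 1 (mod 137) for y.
Since 137 is prime, by Fermat 9^(-1) ≡ 9^{135} ≡ 61 (mod 137). Verify: 9 × 61 = 549 ≡ 1 (mod 137)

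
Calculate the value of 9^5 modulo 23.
By repeated squaring mod 23: 9^{1}≡9, 9^{2}≡12, 9^{4}≡6. Then 9^{5} = 9^{4+1} ≡ 6 × 9 ≡ 8 mod 23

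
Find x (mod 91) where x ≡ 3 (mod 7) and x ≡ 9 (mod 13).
M = 7 × 13 = 91. M₁ = 13, y₁ ≡ 6 (mod 7). M₂ = 7, y₂ ≡ 2 (mod 13). x = 3×13×6 + 9×7×2 ≡ 87 (mod 91)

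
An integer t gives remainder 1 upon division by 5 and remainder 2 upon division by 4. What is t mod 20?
M = 5 × 4 = 20. M₁ = 4, y₁ ≡ 4 mod 5. M₂ = 5, y₂ ≡ 1 mod 4. t = 1×4×4 + 2×5×1 ≡ 6 mod 20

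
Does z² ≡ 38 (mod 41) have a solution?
By Euler's criterion: 38^{20} ≡ 40 (mod 41). Since this equals -1 (≡ 40), 38 is not a QR.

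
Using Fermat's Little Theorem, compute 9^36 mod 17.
By Fermat: 9^{16} ≡ 1 mod 17. 36 = 2×16 + 4. So 9^{36} ≡ 9^{4} ≡ 16 mod 17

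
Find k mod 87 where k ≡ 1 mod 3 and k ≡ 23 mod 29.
M = 3 × 29 = 87. M₁ = 29, y₁ ≡ 2 mod 3. M₂ = 3, y₂ ≡ 10 mod 29. k = 1×29×2 + 23×3×10 ≡ 52 mod 87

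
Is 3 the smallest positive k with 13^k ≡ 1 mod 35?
Powers of 13 mod 35: 13^1≡13, 13^2≡29, 13^3≡27, 13^4≡1. 13^3≡27≢1, so ord ≠ 3. No, the actual order is 4.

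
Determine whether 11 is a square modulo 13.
By Euler's criterion: 11^{6} ≡ 12 mod 13. Since this equals -1 (≡ 12), 11 is not a QR.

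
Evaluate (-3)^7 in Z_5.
Using Fermat: (-3)^{4} ≡ 1 mod 5. 7 ≡ 3 mod 4. So (-3)^{7} ≡ (-3)^{3} ≡ 3 mod 5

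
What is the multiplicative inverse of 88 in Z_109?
Since 109 is prime, by Fermat 88^(-1) ≡ 88^{107} ≡ 83 mod 109. Verify: 88 × 83 = 7304 ≡ 1 mod 109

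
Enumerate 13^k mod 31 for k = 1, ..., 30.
13^1, 13^2, ..., 13^{30} mod 31: [13, 14, 27, 10, 6, 16, 22, 7, 29, 5, 3, 8, 11, 19, 30, 18, 17, 4, 21, 25, 15, 9, 24, 2, 26, 28, 23, 20, 12, 1]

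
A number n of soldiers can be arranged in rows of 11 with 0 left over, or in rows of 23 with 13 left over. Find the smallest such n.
M = 11 × 23 = 253. M₁ = 23, y₁ ≡ 1 (mod 11). M₂ = 11, y₂ ≡ 21 (mod 23). n = 0×23×1 + 13×11×21 ≡ 220 (mod 253)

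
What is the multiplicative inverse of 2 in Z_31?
Since 31 is prime, by Fermat 2^(-1) ≡ 2^{29} ≡ 16 mod 31. Verify: 2 × 16 = 32 ≡ 1 mod 31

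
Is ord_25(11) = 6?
Powers of 11 mod 25: 11^1≡11, 11^2≡21, 11^3≡6, 11^4≡16, 11^5≡1. Already 11^5≡1, so the order is 5 < 6. No, the actual order is 5.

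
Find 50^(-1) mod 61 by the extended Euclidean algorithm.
Extended GCD: 50(11) + 61(-9) = 1. So 50^(-1) ≡ 11 mod 61. Verify: 50 × 11 = 550 ≡ 1 mod 61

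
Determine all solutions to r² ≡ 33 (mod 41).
The square roots of 33 mod 41 are 19 and 22. Verify: 19² = 361 ≡ 33 (mod 41)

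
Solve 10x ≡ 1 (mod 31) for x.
Since 31 is prime, by Fermat 10^(-1) ≡ 10^{29} ≡ 28 (mod 31). Verify: 10 × 28 = 280 ≡ 1 (mod 31)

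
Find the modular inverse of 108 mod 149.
Since 149 is prime, by Fermat 108^(-1) ≡ 108^{147} ≡ 109 (mod 149). Verify: 108 × 109 = 11772 ≡ 1 (mod 149)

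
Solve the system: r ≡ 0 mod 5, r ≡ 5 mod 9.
M = 5 × 9 = 45. M₁ = 9, y₁ ≡ 4 mod 5. M₂ = 5, y₂ ≡ 2 mod 9. r = 0×9×4 + 5×5×2 ≡ 5 mod 45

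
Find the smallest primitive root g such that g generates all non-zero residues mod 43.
g = 3. For each prime q|42: 3^{21}≡42, 3^{14}≡36, 3^{6}≡41, none ≡ 1, so ord_43(3) = 42 and 3 is a primitive root.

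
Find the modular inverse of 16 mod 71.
Since 71 is prime, by Fermat 16^(-1) ≡ 16^{69} ≡ 40 mod 71. Verify: 16 × 40 = 640 ≡ 1 mod 71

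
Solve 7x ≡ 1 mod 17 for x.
Since 17 is prime, by Fermat 7^(-1) ≡ 7^{15} ≡ 5 mod 17. Verify: 7 × 5 = 35 ≡ 1 mod 17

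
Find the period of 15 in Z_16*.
Powers of 15 mod 16: 15^1≡15, 15^2≡1. Order = 2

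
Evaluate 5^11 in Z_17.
By repeated squaring mod 17: 5^{1}≡5, 5^{2}≡8, 5^{4}≡13, 5^{8}≡16. Then 5^{11} = 5^{8+2+1} ≡ 16 × 8 × 5 ≡ 11 mod 17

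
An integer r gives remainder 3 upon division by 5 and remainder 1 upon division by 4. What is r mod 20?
M = 5 × 4 = 20. M₁ = 4, y₁ ≡ 4 mod 5. M₂ = 5, y₂ ≡ 1 mod 4. r = 3×4×4 + 1×5×1 ≡ 13 mod 20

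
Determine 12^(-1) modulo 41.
Since 41 is prime, by Fermat 12^(-1) ≡ 12^{39} ≡ 24 (mod 41). Verify: 12 × 24 = 288 ≡ 1 (mod 41)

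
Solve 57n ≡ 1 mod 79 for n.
Since 79 is prime, by Fermat 57^(-1) ≡ 57^{77} ≡ 61 mod 79. Verify: 57 × 61 = 3477 ≡ 1 mod 79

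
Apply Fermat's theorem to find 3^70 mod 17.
By Fermat: 3^{16} ≡ 1 mod 17. 70 = 4×16 + 6. So 3^{70} ≡ 3^{6} ≡ 15 mod 17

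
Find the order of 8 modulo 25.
Powers of 8 mod 25: 8^1≡8, 8^2≡14, 8^3≡12, 8^4≡21, 8^5≡18, 8^6≡19, 8^7≡2, 8^8≡16, 8^9≡3, 8^10≡24, 8^11≡17, 8^12≡11, 8^13≡13, 8^14≡4, 8^15≡7, 8^16≡6, 8^17≡23, 8^18≡9, 8^19≡22, 8^20≡1. Order = 20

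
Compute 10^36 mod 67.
By repeated squaring (mod 67): 10^{1}≡10, 10^{2}≡33, 10^{4}≡17, 10^{8}≡21, 10^{16}≡39, 10^{32}≡47. Then 10^{36} = 10^{32+4} ≡ 47 × 17 ≡ 62 (mod 67)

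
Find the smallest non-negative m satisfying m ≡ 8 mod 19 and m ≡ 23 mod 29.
M = 19 × 29 = 551. M₁ = 29, y₁ ≡ 2 mod 19. M₂ = 19, y₂ ≡ 26 mod 29. m = 8×29×2 + 23×19×26 ≡ 255 mod 551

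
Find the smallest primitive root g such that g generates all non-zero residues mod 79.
g = 3. Powers: [3, 9, 27, 2, 6, 18, ...] generates all 78 non-zero residues.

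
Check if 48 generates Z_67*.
ord_67(48) divides 66. For each prime q|66: 48^{33}≡66, 48^{22}≡37, 48^{6}≡22, none ≡ 1. So 48 has order 66 and is a primitive root mod 67.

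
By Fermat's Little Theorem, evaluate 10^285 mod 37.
By Fermat: 10^{36} ≡ 1 mod 37. 285 ≡ 33 mod 36. So 10^{285} ≡ 10^{33} ≡ 1 mod 37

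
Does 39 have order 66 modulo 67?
39^{33} ≡ 1 (mod 67) and 33 < 66, so ord_67(39) = 33 ≠ 66 and 39 is not a primitive root.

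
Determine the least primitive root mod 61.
g = 2. For each prime q|60: 2^{30}≡60, 2^{20}≡47, 2^{12}≡9, none ≡ 1, so ord_61(2) = 60 and 2 is a primitive root.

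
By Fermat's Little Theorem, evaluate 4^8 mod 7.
By Fermat: 4^{6} ≡ 1 mod 7. So 4^{8} = 4^{6} · 4^{2} ≡ 4^{2} ≡ 2 mod 7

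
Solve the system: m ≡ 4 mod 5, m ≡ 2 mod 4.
M = 5 × 4 = 20. M₁ = 4, y₁ ≡ 4 mod 5. M₂ = 5, y₂ ≡ 1 mod 4. m = 4×4×4 + 2×5×1 ≡ 14 mod 20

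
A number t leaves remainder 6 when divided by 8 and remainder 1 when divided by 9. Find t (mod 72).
M = 8 × 9 = 72. M₁ = 9, y₁ ≡ 1 (mod 8). M₂ = 8, y₂ ≡ 8 (mod 9). t = 6×9×1 + 1×8×8 ≡ 46 (mod 72)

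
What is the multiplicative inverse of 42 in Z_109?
Since 109 is prime, by Fermat 42^(-1) ≡ 42^{107} ≡ 13 (mod 109). Verify: 42 × 13 = 546 ≡ 1 (mod 109)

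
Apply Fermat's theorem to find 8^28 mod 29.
By Fermat's Little Theorem, 8^{28} ≡ 1 mod 29 since 29 is prime and gcd(8, 29) = 1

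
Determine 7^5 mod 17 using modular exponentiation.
By repeated squaring mod 17: 7^{1}≡7, 7^{2}≡15, 7^{4}≡4. Then 7^{5} = 7^{4+1} ≡ 4 × 7 ≡ 11 mod 17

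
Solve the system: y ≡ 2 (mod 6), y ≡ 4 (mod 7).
M = 6 × 7 = 42. M₁ = 7, y₁ ≡ 1 (mod 6). M₂ = 6, y₂ ≡ 6 (mod 7). y = 2×7×1 + 4×6×6 ≡ 32 (mod 42)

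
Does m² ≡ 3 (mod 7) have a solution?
By Euler's criterion: 3^{3} ≡ 6 (mod 7). Since this equals -1 (≡ 6), 3 is not a QR.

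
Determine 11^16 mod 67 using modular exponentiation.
By repeated squaring (mod 67): 11^{1}≡11, 11^{2}≡54, 11^{4}≡35, 11^{8}≡19, 11^{16}≡26. So 11^{16} ≡ 26 (mod 67)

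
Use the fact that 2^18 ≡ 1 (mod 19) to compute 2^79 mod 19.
By Fermat: 2^{18} ≡ 1 (mod 19). 79 = 4×18 + 7. So 2^{79} ≡ 2^{7} ≡ 14 (mod 19)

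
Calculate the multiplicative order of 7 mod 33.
Powers of 7 mod 33: 7^1≡7, 7^2≡16, 7^3≡13, 7^4≡25, 7^5≡10, 7^6≡4, 7^7≡28, 7^8≡31, 7^9≡19, 7^10≡1. Order = 10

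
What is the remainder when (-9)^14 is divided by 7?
Using Fermat: (-9)^{6} ≡ 1 mod 7. 14 ≡ 2 mod 6. So (-9)^{14} ≡ (-9)^{2} ≡ 4 mod 7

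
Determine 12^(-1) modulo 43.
Since 43 is prime, by Fermat 12^(-1) ≡ 12^{41} ≡ 18 mod 43. Verify: 12 × 18 = 216 ≡ 1 mod 43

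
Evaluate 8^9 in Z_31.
By repeated squaring (mod 31): 8^{1}≡8, 8^{2}≡2, 8^{4}≡4, 8^{8}≡16. Then 8^{9} = 8^{8+1} ≡ 16 × 8 ≡ 4 (mod 31)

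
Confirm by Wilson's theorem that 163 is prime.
(162)! mod 163 = 162. Since this equals -1 mod 163, Wilson confirms 163 is prime.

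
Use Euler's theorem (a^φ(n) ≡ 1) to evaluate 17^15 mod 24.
By Euler: 17^{8} ≡ 1 (mod 24) since gcd(17, 24) = 1. 15 = 1×8 + 7. So 17^{15} ≡ 17^{7} ≡ 17 (mod 24)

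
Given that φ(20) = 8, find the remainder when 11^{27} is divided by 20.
By Euler: 11^{8} ≡ 1 mod 20 since gcd(11, 20) = 1. 27 = 3×8 + 3. So 11^{27} ≡ 11^{3} ≡ 11 mod 20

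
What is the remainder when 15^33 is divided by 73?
By repeated squaring mod 73: 15^{1}≡15, 15^{2}≡6, 15^{4}≡36, 15^{8}≡55, 15^{16}≡32, 15^{32}≡2. Then 15^{33} = 15^{32+1} ≡ 2 × 15 ≡ 30 mod 73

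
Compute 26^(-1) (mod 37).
Since 37 is prime, by Fermat 26^(-1) ≡ 26^{35} ≡ 10 (mod 37). Verify: 26 × 10 = 260 ≡ 1 (mod 37)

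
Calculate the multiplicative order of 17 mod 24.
Powers of 17 mod 24: 17^1≡17, 17^2≡1. ord_24(17) = 2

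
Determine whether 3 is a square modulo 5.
By Euler's criterion: 3^{2} ≡ 4 mod 5. Since this equals -1 (≡ 4), 3 is not a QR.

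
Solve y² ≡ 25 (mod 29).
The square roots of 25 mod 29 are 24 and 5. Verify: 24² = 576 ≡ 25 (mod 29)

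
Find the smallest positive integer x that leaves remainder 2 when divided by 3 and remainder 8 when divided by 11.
M = 3 × 11 = 33. M₁ = 11, y₁ ≡ 2 mod 3. M₂ = 3, y₂ ≡ 4 mod 11. x = 2×11×2 + 8×3×4 ≡ 8 mod 33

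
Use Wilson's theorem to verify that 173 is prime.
(172)! mod 173 = 172. Since this equals -1 mod 173, Wilson confirms 173 is prime.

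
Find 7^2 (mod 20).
7^{2} = 49 ≡ 9 (mod 20)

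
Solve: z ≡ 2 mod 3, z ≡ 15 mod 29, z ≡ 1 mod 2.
M = 3 × 29 × 2 = 174. M₁ = 58, y₁ ≡ 1 mod 3. M₂ = 6, y₂ ≡ 5 mod 29. M₃ = 87, y₃ ≡ 1 mod 2. z = 2×58×1 + 15×6×5 + 1×87×1 ≡ 131 mod 174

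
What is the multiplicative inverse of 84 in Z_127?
Since 127 is prime, by Fermat 84^(-1) ≡ 84^{125} ≡ 62 (mod 127). Verify: 84 × 62 = 5208 ≡ 1 (mod 127)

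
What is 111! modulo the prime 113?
(112)! = (111)! × (112) ≡ -1 (mod 113). So (111)! ≡ -1 × (112)^(-1) ≡ (-1)×(-1) = 1 (mod 113)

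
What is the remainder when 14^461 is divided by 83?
Using Fermat: 14^{82} ≡ 1 mod 83. 461 ≡ 51 mod 82. So 14^{461} ≡ 14^{51} ≡ 76 mod 83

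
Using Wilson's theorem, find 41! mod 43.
(42)! = (41)! × (42) ≡ -1 mod 43. So (41)! ≡ -1 × (42)^(-1) ≡ (-1)×(-1) = 1 mod 43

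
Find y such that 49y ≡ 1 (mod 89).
Since 89 is prime, by Fermat 49^(-1) ≡ 49^{87} ≡ 20 (mod 89). Verify: 49 × 20 = 980 ≡ 1 (mod 89)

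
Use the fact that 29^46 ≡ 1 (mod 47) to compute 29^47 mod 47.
By Fermat: 29^{46} ≡ 1 (mod 47). So 29^{47} = 29^{46} · 29^{1} ≡ 29^{1} ≡ 29 (mod 47)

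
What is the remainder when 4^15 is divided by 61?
By repeated squaring mod 61: 4^{1}≡4, 4^{2}≡16, 4^{4}≡12, 4^{8}≡22. Then 4^{15} = 4^{8+4+2+1} ≡ 22 × 12 × 16 × 4 ≡ 60 mod 61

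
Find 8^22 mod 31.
By repeated squaring mod 31: 8^{1}≡8, 8^{2}≡2, 8^{4}≡4, 8^{8}≡16, 8^{16}≡8. Then 8^{22} = 8^{16+4+2} ≡ 8 × 4 × 2 ≡ 2 mod 31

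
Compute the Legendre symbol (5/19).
(5/19) = 5^{9} mod 19 = 1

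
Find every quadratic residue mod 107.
Quadratic residues modulo 107: {1, 3, 4, 9, 10, 11, 12, 13, 14, 16, 19, 23, 25, 27, 29, 30, 33, 34, 35, 36, 37, 39, 40, 41, 42, 44, 47, 48, 49, 52, 53, 56, 57, 61, 62, 64, 69, 75, 76, 79, 81, 83, 85, 86, 87, 89, 90, 92, 99, 100, 101, 102, 105}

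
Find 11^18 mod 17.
Using Fermat: 11^{16} ≡ 1 mod 17. 18 ≡ 2 mod 16. So 11^{18} ≡ 11^{2} ≡ 2 mod 17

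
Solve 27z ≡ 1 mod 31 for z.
Since 31 is prime, by Fermat 27^(-1) ≡ 27^{29} ≡ 23 mod 31. Verify: 27 × 23 = 621 ≡ 1 mod 31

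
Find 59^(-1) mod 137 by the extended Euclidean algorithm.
Extended GCD: 59(-65) + 137(28) = 1. So 59^(-1) ≡ -65 ≡ 72 mod 137. Verify: 59 × 72 = 4248 ≡ 1 mod 137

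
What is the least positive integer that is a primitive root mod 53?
g = 2. Powers: [2, 4, 8, 16, 32, 11, 22, 44, 35, 17, ...] generates all 52 non-zero residues.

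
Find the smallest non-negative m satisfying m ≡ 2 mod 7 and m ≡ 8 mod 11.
M = 7 × 11 = 77. M₁ = 11, y₁ ≡ 2 mod 7. M₂ = 7, y₂ ≡ 8 mod 11. m = 2×11×2 + 8×7×8 ≡ 30 mod 77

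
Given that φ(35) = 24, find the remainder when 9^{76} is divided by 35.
By Euler: 9^{24} ≡ 1 mod 35 since gcd(9, 35) = 1. 76 = 3×24 + 4. So 9^{76} ≡ 9^{4} ≡ 16 mod 35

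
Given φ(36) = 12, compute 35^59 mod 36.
By Euler: 35^{12} ≡ 1 (mod 36) since gcd(35, 36) = 1. 59 = 4×12 + 11. So 35^{59} ≡ 35^{11} ≡ 35 (mod 36)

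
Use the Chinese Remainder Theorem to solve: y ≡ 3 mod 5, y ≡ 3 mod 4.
M = 5 × 4 = 20. M₁ = 4, y₁ ≡ 4 mod 5. M₂ = 5, y₂ ≡ 1 mod 4. y = 3×4×4 + 3×5×1 ≡ 3 mod 20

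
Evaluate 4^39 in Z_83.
By repeated squaring (mod 83): 4^{1}≡4, 4^{2}≡16, 4^{4}≡7, 4^{8}≡49, 4^{16}≡77, 4^{32}≡36. Then 4^{39} = 4^{32+4+2+1} ≡ 36 × 7 × 16 × 4 ≡ 26 (mod 83)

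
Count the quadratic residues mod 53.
For prime 53, there are (p-1)/2 = (53-1)/2 = 26 quadratic residues (excluding 0).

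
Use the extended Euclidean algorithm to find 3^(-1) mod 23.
Extended GCD: 3(8) + 23(-1) = 1. So 3^(-1) ≡ 8 mod 23. Verify: 3 × 8 = 24 ≡ 1 mod 23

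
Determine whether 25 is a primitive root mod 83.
25^{41} ≡ 1 mod 83 and 41 < 82, so ord_83(25) = 41 ≠ 82 and 25 is not a primitive root.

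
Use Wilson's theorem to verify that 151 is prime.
(150)! mod 151 = 150. Since this equals -1 mod 151, Wilson confirms 151 is prime.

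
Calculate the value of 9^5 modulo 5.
Using Fermat: 9^{4} ≡ 1 (mod 5). 5 ≡ 1 (mod 4). So 9^{5} ≡ 9^{1} ≡ 4 (mod 5)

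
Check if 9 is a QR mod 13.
By Euler's criterion: 9^{6} ≡ 1 (mod 13). Since this equals 1, 9 is a QR.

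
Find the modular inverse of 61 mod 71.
Since 71 is prime, by Fermat 61^(-1) ≡ 61^{69} ≡ 7 mod 71. Verify: 61 × 7 = 427 ≡ 1 mod 71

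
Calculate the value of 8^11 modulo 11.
Using Fermat: 8^{10} ≡ 1 mod 11. 11 ≡ 1 mod 10. So 8^{11} ≡ 8^{1} ≡ 8 mod 11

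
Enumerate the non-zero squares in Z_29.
Quadratic residues modulo 29: {1, 4, 5, 6, 7, 9, 13, 16, 20, 22, 23, 24, 25, 28}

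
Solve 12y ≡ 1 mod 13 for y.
Since 13 is prime, by Fermat 12^(-1) ≡ 12^{11} ≡ 12 mod 13. Verify: 12 × 12 = 144 ≡ 1 mod 13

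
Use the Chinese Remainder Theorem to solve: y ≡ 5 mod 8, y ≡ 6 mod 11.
M = 8 × 11 = 88. M₁ = 11, y₁ ≡ 3 mod 8. M₂ = 8, y₂ ≡ 7 mod 11. y = 5×11×3 + 6×8×7 ≡ 61 mod 88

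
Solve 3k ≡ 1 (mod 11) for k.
Since 11 is prime, by Fermat 3^(-1) ≡ 3^{9} ≡ 4 (mod 11). Verify: 3 × 4 = 12 ≡ 1 (mod 11)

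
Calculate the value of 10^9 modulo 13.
By repeated squaring (mod 13): 10^{1}≡10, 10^{2}≡9, 10^{4}≡3, 10^{8}≡9. Then 10^{9} = 10^{8+1} ≡ 9 × 10 ≡ 12 (mod 13)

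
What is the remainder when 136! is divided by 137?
By Wilson's theorem, (136)! ≡ -1 ≡ 136 mod 137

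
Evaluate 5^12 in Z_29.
By repeated squaring mod 29: 5^{1}≡5, 5^{2}≡25, 5^{4}≡16, 5^{8}≡24. Then 5^{12} = 5^{8+4} ≡ 24 × 16 ≡ 7 mod 29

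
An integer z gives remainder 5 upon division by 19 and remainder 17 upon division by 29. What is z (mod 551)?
M = 19 × 29 = 551. M₁ = 29, y₁ ≡ 2 (mod 19). M₂ = 19, y₂ ≡ 26 (mod 29). z = 5×29×2 + 17×19×26 ≡ 423 (mod 551)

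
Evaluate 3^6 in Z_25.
By repeated squaring (mod 25): 3^{1}≡3, 3^{2}≡9, 3^{4}≡6. Then 3^{6} = 3^{4+2} ≡ 6 × 9 ≡ 4 (mod 25)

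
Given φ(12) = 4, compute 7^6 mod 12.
By Euler: 7^{4} ≡ 1 (mod 12) since gcd(7, 12) = 1. 6 = 1×4 + 2. So 7^{6} ≡ 7^{2} ≡ 1 (mod 12)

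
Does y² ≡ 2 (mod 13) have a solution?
By Euler's criterion: 2^{6} ≡ 12 (mod 13). Since this equals -1 (≡ 12), 2 is not a QR.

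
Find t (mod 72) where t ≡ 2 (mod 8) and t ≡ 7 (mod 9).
M = 8 × 9 = 72. M₁ = 9, y₁ ≡ 1 (mod 8). M₂ = 8, y₂ ≡ 8 (mod 9). t = 2×9×1 + 7×8×8 ≡ 34 (mod 72)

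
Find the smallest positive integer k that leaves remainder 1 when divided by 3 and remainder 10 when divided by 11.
M = 3 × 11 = 33. M₁ = 11, y₁ ≡ 2 mod 3. M₂ = 3, y₂ ≡ 4 mod 11. k = 1×11×2 + 10×3×4 ≡ 10 mod 33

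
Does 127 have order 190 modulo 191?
ord_191(127) divides 190. For each prime q|190: 127^{95}≡190, 127^{38}≡49, 127^{10}≡121, none ≡ 1. So 127 has order 190 and is a primitive root mod 191.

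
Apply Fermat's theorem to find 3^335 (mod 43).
By Fermat: 3^{42} ≡ 1 (mod 43). 335 ≡ 41 (mod 42). So 3^{335} ≡ 3^{41} ≡ 29 (mod 43)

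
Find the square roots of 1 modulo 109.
The square roots of 1 mod 109 are 1 and 108. Verify: 1² = 1 ≡ 1 (mod 109)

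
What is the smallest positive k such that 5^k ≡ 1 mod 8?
Powers of 5 mod 8: 5^1≡5, 5^2≡1. ord_8(5) = 2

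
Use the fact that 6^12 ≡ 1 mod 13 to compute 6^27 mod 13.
By Fermat: 6^{12} ≡ 1 mod 13. 27 = 2×12 + 3. So 6^{27} ≡ 6^{3} ≡ 8 mod 13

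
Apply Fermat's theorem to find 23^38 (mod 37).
By Fermat: 23^{36} ≡ 1 (mod 37). So 23^{38} = 23^{36} · 23^{2} ≡ 23^{2} ≡ 11 (mod 37)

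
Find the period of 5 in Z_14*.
Powers of 5 mod 14: 5^1≡5, 5^2≡11, 5^3≡13, 5^4≡9, 5^5≡3, 5^6≡1. So the order of 5 is 6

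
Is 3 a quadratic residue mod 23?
By Euler's criterion: 3^{11} ≡ 1 mod 23. Since this equals 1, 3 is a QR.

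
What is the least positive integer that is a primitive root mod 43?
g = 3. Powers: [3, 9, 27, 38, 28, 41, ...] generates all 42 non-zero residues.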